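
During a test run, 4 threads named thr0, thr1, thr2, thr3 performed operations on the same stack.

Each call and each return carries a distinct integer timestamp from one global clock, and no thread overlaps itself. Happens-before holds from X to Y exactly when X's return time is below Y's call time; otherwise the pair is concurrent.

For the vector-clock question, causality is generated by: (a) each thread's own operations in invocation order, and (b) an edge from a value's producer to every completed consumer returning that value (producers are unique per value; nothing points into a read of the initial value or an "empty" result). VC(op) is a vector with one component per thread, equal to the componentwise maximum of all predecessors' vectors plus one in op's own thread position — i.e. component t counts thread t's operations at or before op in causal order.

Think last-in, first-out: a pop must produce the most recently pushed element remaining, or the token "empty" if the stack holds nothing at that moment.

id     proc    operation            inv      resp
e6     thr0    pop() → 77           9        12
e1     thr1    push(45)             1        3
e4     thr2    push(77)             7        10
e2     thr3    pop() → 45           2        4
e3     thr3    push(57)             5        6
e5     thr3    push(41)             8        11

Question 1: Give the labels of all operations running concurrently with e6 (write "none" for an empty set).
Answer: e4, e5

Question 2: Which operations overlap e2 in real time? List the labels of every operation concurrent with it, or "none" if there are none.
Answer: e1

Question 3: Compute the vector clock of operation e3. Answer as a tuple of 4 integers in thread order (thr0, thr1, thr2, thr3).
Answer: (0, 1, 0, 2)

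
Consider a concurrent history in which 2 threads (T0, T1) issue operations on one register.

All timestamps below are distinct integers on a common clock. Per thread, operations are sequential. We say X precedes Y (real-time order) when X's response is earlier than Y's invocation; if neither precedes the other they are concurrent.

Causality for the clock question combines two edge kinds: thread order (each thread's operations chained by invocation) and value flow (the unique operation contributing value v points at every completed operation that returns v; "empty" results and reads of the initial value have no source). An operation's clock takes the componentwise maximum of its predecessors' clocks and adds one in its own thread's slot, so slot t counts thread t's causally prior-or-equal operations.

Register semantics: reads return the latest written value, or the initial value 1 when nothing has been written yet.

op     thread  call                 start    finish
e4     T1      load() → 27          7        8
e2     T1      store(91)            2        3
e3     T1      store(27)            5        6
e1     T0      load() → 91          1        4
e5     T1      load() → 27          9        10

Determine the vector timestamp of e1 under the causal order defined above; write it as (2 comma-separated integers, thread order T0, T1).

root op e2, invoked 2: fresh clock plus T1's own tick → (0, 1)
e3 (invocation 5): componentwise max over VC(e2)=(0, 1), +1 at T1, giving (0, 2)
e1 (invocation 1): componentwise max over VC(e2)=(0, 1), +1 at T0, giving (1, 1)
e4 (invocation 7): componentwise max over VC(e3)=(0, 2), +1 at T1, giving (0, 3)
e5 (invocation 9): componentwise max over VC(e3)=(0, 2), VC(e4)=(0, 3), +1 at T1, giving (0, 4)
target: VC(e1) = (1, 1)

(1, 1)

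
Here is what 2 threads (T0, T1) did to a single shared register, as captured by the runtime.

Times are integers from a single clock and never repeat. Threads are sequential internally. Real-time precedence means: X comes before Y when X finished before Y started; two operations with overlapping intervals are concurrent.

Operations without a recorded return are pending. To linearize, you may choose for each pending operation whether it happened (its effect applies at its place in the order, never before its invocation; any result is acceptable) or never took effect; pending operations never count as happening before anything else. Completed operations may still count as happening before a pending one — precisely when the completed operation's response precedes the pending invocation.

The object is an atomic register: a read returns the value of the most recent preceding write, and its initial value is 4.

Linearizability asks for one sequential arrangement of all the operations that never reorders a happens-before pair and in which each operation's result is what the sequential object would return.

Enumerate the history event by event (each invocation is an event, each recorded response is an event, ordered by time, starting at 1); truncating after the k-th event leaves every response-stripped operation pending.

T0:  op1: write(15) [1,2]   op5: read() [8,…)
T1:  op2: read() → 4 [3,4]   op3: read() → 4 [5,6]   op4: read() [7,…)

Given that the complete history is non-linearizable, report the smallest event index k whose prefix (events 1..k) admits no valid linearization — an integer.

events 1..3 are linearizable, e.g. via op1:
1. op1 write(15), leaving value 15
event 4 — op2's response, time 4 — after it, nothing linearizes
for example op1, op2 fails at step 2: op2 read() → 4 is not legal there

4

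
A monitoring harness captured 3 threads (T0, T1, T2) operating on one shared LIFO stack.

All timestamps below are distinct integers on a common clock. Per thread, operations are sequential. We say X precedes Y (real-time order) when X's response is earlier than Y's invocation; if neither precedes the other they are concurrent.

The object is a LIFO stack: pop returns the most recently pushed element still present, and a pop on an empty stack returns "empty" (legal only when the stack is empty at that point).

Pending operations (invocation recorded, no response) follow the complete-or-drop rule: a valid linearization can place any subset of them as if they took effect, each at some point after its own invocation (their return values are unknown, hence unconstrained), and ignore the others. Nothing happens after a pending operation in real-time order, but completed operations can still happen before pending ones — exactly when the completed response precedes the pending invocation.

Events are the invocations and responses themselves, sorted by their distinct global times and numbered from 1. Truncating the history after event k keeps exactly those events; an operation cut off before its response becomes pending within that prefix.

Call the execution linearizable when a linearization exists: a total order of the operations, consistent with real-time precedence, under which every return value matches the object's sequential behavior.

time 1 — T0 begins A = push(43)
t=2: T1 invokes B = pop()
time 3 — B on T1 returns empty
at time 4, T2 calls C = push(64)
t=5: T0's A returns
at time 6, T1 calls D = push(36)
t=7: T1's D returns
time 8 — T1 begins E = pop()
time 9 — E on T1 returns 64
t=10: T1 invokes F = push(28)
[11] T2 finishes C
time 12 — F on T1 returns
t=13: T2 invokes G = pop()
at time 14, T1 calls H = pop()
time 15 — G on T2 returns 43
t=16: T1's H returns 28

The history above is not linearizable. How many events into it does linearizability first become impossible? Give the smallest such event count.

events 1..14 are linearizable; a witness order is B, A, D, C, E, F:
after step 1 (B pop() → empty): stack <>
after step 2 (A push(43)): stack <43>
after step 3 (D push(36)): stack <43,36>
after step 4 (C push(64)): stack <43,36,64>
after step 5 (E pop() → 64): stack <43,36>
after step 6 (F push(28)): stack <43,36,28>
once event 15 joins (G's response, time 15), exhaustive search finds no witness
no completion choice of the 1 pending operation (H) rescues it — every subset was tried
e.g. A, B, C, D, E, F, G (pending dropped): illegal at step 2, since B pop() → empty cannot apply there
e.g. A, B, D, C, E, F, G (pending dropped): illegal at step 2, since B pop() → empty cannot apply there

15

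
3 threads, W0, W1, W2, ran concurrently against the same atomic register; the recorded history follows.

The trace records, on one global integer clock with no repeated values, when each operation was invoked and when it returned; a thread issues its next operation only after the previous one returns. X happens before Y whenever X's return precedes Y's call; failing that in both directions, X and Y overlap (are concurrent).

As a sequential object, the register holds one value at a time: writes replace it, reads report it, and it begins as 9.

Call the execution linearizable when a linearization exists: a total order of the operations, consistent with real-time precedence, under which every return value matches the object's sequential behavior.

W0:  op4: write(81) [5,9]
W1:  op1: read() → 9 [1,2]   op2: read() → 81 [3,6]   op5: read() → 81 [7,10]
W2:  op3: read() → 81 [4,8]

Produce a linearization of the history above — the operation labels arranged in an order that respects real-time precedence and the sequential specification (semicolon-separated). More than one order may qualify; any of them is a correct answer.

step 1: op1 read() → 9 — value 9
step 2: op4 write(81) — value 81
step 3: op2 read() → 81 — value 81
step 4: op3 read() → 81 — value 81
step 5: op5 read() → 81 — value 81

op1; op4; op2; op3; op5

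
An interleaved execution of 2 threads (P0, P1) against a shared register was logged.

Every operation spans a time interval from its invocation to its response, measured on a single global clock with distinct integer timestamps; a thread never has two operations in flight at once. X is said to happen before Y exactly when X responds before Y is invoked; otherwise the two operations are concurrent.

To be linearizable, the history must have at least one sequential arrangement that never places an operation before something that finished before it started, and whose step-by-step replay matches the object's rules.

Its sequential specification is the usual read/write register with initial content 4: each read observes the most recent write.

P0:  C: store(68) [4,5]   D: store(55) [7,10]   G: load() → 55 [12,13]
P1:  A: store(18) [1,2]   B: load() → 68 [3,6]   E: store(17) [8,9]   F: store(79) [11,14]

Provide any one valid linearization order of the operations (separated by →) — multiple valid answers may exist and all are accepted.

1. A store(18), leaving value 18
2. C store(68), leaving value 68
3. B load() → 68, leaving value 68
4. E store(17), leaving value 17
5. D store(55), leaving value 55
6. G load() → 55, leaving value 55
7. F store(79), leaving value 79

A → C → B → E → D → G → F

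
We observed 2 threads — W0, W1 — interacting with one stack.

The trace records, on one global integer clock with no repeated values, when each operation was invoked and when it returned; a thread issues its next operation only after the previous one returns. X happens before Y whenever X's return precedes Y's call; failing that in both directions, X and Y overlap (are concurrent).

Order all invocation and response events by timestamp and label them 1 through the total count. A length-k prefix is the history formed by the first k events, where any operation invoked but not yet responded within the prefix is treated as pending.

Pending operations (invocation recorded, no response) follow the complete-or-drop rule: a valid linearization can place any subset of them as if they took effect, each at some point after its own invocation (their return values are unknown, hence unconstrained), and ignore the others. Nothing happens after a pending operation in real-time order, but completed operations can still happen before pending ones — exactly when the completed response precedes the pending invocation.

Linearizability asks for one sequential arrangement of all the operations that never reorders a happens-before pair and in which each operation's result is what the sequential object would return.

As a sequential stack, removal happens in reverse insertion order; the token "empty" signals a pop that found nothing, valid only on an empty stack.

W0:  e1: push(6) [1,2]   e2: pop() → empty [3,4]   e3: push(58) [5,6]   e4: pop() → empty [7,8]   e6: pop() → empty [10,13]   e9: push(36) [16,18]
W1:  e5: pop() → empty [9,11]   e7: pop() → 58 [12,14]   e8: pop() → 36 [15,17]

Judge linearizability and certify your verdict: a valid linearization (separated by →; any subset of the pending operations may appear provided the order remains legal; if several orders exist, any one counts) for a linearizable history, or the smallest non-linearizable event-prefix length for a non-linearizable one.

not linearizable — minimal violating prefix: 4 events

cut after 3 events: linearizable; cut after 4 events (e2 responds, time 4): not linearizable
exhaustive check: the 2 completed stack ops admit one real-time order; illegal
for example e1, e2 fails at step 2: e2 pop() → empty is not legal there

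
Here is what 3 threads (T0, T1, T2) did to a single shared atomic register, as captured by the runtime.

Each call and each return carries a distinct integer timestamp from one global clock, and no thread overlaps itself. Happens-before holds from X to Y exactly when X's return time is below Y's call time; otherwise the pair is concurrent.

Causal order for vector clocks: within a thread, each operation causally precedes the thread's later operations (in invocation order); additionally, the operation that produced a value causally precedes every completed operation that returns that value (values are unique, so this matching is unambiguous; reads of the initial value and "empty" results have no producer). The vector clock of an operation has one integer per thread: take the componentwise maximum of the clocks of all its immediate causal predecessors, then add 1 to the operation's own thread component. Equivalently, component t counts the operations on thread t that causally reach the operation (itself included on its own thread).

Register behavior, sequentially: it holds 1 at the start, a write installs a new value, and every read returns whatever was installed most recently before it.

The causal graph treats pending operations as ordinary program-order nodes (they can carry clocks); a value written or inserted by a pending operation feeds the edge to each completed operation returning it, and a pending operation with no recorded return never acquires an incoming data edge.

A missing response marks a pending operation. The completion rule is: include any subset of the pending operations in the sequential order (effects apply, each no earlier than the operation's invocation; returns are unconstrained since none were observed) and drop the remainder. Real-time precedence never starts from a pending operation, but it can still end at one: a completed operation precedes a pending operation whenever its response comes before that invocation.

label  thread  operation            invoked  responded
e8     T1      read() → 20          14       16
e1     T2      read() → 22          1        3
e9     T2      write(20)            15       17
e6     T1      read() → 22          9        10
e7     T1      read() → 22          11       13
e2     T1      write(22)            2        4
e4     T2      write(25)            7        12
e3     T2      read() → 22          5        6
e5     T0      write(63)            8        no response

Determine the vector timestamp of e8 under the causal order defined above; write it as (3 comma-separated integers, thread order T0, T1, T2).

(0, 4, 4)

e2, invoked 2, has no incoming edges; only T1's bump applies → (0, 1, 0)
e5, invoked 8, has no incoming edges; only T0's bump applies → (1, 0, 0)
invoked at 1, e1 merges VC(e2)=(0, 1, 0) and bumps T2's slot → (0, 1, 1)
invoked at 9, e6 merges VC(e2)=(0, 1, 0) and bumps T1's slot → (0, 2, 0)
invoked at 5, e3 merges VC(e1)=(0, 1, 1), VC(e2)=(0, 1, 0) and bumps T2's slot → (0, 1, 2)
invoked at 11, e7 merges VC(e2)=(0, 1, 0), VC(e6)=(0, 2, 0) and bumps T1's slot → (0, 3, 0)
invoked at 7, e4 merges VC(e3)=(0, 1, 2) and bumps T2's slot → (0, 1, 3)
invoked at 15, e9 merges VC(e4)=(0, 1, 3) and bumps T2's slot → (0, 1, 4)
invoked at 14, e8 merges VC(e7)=(0, 3, 0), VC(e9)=(0, 1, 4) and bumps T1's slot → (0, 4, 4)
target: VC(e8) = (0, 4, 4)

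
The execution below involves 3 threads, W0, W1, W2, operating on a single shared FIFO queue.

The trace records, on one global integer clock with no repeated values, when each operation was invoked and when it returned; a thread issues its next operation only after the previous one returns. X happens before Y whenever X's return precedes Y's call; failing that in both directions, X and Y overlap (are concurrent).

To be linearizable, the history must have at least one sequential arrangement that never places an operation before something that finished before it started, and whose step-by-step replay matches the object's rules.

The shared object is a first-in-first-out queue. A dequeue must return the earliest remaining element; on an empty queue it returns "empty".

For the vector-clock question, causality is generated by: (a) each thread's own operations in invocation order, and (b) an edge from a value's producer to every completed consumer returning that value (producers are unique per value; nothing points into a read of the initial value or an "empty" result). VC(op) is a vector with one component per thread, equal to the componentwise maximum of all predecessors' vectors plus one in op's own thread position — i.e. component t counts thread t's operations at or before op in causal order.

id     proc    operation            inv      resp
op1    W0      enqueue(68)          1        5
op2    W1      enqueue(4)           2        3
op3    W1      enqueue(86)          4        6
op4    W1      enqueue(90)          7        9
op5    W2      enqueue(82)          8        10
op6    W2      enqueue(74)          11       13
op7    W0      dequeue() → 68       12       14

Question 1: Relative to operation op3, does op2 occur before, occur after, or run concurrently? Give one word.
Answer: before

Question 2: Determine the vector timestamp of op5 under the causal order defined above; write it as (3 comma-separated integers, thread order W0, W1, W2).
Answer: (0, 0, 1)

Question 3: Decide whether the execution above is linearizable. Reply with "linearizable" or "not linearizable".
witness order: op1, op2, op3, op4, op5, op6, op7
1. op1 enqueue(68), leaving queue <68>
2. op2 enqueue(4), leaving queue <68,4>
3. op3 enqueue(86), leaving queue <68,4,86>
4. op4 enqueue(90), leaving queue <68,4,86,90>
5. op5 enqueue(82), leaving queue <68,4,86,90,82>
6. op6 enqueue(74), leaving queue <68,4,86,90,82,74>
7. op7 dequeue() → 68, leaving queue <4,86,90,82,74>

linearizable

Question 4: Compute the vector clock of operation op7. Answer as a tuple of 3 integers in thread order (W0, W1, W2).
Answer: (2, 0, 0)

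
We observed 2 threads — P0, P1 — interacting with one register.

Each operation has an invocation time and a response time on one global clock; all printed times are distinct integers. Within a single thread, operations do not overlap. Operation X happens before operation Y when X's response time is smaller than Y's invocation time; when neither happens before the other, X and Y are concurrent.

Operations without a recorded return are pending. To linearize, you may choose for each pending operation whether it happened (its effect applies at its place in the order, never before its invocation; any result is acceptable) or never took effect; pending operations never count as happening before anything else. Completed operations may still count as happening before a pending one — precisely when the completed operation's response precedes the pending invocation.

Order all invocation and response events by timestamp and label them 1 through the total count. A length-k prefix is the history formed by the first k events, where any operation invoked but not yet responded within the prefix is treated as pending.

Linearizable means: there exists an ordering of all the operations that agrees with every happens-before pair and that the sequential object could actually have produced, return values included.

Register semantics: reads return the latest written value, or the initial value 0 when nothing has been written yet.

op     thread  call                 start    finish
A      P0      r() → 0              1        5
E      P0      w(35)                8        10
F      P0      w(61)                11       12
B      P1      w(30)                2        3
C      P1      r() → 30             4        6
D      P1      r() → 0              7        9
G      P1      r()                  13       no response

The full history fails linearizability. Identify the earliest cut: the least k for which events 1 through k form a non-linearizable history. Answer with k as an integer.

a valid linearization of events 1..8 exists, for instance A, B, C:
1. A r() → 0, leaving value 0
2. B w(30), leaving value 30
3. C r() → 30, leaving value 30
include event 9 — D responding at 9 — and every candidate order breaks
including or dropping the 1 pending operation (E) in any combination fails
sample order A, B, C, D (pending dropped) stalls at step 4 — D r() → 0 has no legal effect
sample order B, A, C, D (pending dropped) stalls at step 2 — A r() → 0 has no legal effect

9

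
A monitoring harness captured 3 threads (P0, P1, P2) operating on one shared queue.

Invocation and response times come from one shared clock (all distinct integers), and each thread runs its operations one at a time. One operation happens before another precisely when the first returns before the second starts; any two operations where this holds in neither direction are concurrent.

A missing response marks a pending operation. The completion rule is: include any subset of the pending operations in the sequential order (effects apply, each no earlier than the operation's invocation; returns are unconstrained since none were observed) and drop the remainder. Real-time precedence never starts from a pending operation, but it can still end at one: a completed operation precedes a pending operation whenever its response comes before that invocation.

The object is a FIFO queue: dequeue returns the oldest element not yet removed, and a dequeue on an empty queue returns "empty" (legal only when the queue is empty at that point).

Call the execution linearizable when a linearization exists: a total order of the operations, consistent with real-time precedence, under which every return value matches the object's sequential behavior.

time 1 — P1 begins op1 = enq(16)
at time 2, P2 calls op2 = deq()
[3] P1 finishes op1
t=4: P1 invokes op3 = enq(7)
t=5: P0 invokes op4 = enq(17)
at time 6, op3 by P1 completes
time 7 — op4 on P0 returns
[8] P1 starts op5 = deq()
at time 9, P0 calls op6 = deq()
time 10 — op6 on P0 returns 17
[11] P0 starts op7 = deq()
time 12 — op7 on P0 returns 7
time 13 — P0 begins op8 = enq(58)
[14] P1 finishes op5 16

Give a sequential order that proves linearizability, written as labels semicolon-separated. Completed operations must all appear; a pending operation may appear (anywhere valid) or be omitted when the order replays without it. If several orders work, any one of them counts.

step 1: op1 enq(16) — queue <16>
step 2: op4 enq(17) — queue <16,17>
step 3: op3 enq(7) — queue <16,17,7>
step 4: op5 deq() → 16 — queue <17,7>
step 5: op6 deq() → 17 — queue <7>
step 6: op7 deq() → 7 — queue <>

op1; op4; op3; op5; op6; op7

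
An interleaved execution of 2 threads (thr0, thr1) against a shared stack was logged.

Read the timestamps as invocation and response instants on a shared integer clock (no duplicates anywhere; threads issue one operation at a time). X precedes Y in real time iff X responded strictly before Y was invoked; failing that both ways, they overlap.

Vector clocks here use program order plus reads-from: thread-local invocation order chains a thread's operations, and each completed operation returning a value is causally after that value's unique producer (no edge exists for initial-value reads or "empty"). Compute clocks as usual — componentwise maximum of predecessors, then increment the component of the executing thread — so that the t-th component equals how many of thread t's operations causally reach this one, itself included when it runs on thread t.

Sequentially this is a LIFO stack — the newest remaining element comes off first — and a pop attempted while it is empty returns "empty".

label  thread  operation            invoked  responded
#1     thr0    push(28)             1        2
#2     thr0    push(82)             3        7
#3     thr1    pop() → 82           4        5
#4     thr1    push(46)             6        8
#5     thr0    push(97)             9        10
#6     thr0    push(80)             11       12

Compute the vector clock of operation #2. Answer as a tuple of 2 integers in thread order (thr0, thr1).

#1 (invocation 1): nothing precedes it; thr0's component alone gives (1, 0)
invoked at 3, #2 merges VC(#1)=(1, 0) and bumps thr0's slot → (2, 0)
invoked at 4, #3 merges VC(#2)=(2, 0) and bumps thr1's slot → (2, 1)
invoked at 9, #5 merges VC(#2)=(2, 0) and bumps thr0's slot → (3, 0)
invoked at 6, #4 merges VC(#3)=(2, 1) and bumps thr1's slot → (2, 2)
invoked at 11, #6 merges VC(#5)=(3, 0) and bumps thr0's slot → (4, 0)
target: VC(#2) = (2, 0)

(2, 0)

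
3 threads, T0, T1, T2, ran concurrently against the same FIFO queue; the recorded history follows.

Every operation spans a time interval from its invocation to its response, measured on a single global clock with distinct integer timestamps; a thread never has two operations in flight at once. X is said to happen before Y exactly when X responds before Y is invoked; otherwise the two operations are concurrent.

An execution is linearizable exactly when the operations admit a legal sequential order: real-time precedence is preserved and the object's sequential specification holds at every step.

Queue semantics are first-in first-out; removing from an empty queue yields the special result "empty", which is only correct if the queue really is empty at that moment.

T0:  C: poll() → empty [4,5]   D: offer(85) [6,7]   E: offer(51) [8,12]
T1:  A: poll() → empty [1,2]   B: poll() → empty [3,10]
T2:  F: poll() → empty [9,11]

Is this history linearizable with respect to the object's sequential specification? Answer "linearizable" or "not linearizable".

events 1..10 are fine; event 11 — the response of F at time 11 — makes the prefix non-linearizable
real-time-consistent orders of the 5 completed operations: 4 — all fail the FIFO queue replay
no completion choice of the 1 pending operation (E) rescues it — every subset was tried
for example A, B, C, D, F (pending dropped) fails at step 5: F poll() → empty is not legal there
for example A, C, B, D, F (pending dropped) fails at step 5: F poll() → empty is not legal there

not linearizable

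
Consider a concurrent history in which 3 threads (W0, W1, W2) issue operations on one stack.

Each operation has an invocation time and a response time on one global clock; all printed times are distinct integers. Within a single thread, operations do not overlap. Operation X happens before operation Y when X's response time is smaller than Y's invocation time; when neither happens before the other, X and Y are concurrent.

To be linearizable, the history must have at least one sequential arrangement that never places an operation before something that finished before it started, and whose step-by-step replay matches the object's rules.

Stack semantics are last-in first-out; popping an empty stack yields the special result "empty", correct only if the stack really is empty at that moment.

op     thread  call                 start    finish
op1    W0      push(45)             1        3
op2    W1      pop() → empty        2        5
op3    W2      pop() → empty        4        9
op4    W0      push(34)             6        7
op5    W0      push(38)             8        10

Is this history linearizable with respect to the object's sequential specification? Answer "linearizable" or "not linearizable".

not linearizable

already the first 9 events (up to op3's response at time 9) admit no linearization; the first 8 still do
real-time-consistent orders of the 4 completed operations: 5 — all fail the stack replay
every completion of the 1 pending operation (op5) was checked; none linearizes
e.g. op1, op2, op3, op4 (pending dropped): illegal at step 2, since op2 pop() → empty cannot apply there
e.g. op1, op2, op4, op3 (pending dropped): illegal at step 2, since op2 pop() → empty cannot apply there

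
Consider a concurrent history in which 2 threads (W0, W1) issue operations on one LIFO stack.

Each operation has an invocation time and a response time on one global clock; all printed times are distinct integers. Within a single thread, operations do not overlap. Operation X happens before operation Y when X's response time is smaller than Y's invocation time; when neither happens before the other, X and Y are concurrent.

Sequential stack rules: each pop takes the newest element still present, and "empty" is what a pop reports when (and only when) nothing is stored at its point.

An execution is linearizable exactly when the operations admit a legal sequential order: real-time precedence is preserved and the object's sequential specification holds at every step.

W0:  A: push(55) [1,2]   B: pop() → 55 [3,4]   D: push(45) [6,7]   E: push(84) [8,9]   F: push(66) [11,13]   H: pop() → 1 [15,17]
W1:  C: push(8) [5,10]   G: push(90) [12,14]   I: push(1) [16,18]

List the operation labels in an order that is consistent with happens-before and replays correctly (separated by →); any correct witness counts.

A → B → C → D → E → F → G → I → H

after step 1 (A push(55)): stack <55>
after step 2 (B pop() → 55): stack <>
after step 3 (C push(8)): stack <8>
after step 4 (D push(45)): stack <8,45>
after step 5 (E push(84)): stack <8,45,84>
after step 6 (F push(66)): stack <8,45,84,66>
after step 7 (G push(90)): stack <8,45,84,66,90>
after step 8 (I push(1)): stack <8,45,84,66,90,1>
after step 9 (H pop() → 1): stack <8,45,84,66,90>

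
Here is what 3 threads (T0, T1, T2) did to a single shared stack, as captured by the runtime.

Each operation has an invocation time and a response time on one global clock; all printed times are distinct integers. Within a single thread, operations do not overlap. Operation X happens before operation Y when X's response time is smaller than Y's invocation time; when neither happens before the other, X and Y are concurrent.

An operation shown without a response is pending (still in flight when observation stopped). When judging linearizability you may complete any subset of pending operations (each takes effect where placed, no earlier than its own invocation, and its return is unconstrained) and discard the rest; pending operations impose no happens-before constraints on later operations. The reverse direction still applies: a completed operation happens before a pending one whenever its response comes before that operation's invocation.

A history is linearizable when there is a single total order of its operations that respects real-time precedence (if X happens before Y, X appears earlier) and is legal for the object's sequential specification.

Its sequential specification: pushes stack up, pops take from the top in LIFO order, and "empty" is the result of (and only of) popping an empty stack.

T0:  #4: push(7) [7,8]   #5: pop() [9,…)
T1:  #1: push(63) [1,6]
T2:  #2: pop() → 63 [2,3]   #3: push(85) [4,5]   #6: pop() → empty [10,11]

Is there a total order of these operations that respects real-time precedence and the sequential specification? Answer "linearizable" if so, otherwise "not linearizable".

not linearizable

prefix check: 1..10 passes, 1..11 fails once #6's time-11 response joins
checked exhaustively: 3 real-time-consistent orders of 5 completed operations, zero legal stack replays
no escape via the 1 pending operation (#5): every completion choice fails
e.g. #1, #2, #3, #4, #6 (pending dropped): illegal at step 5, since #6 pop() → empty cannot apply there
e.g. #2, #1, #3, #4, #6 (pending dropped): illegal at step 1, since #2 pop() → 63 cannot apply there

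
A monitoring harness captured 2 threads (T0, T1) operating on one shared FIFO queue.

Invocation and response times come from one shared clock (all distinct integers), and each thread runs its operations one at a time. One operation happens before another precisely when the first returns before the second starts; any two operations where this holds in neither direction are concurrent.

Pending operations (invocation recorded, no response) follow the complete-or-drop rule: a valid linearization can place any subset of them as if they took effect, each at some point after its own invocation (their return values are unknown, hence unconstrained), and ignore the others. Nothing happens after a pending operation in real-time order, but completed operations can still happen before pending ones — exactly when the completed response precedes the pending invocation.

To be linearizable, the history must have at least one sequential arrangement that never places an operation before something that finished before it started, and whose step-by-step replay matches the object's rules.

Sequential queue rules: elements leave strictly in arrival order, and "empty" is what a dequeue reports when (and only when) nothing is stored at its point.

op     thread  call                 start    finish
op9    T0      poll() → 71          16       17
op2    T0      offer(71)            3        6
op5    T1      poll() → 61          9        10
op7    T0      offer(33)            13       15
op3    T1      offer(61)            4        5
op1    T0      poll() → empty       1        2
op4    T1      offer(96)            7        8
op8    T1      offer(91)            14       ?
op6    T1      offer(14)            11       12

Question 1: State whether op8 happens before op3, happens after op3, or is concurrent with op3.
op8 spans [14,…), op3 spans [4,5]
resp(op3)=5 < inv(op8)=14

after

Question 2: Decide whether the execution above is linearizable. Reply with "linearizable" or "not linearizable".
one valid linearization: op1, op3, op2, op4, op5, op6, op7, op8, op9
1. op1 poll() → empty, leaving queue <>
2. op3 offer(61), leaving queue <61>
3. op2 offer(71), leaving queue <61,71>
4. op4 offer(96), leaving queue <61,71,96>
5. op5 poll() → 61, leaving queue <71,96>
6. op6 offer(14), leaving queue <71,96,14>
7. op7 offer(33), leaving queue <71,96,14,33>
8. op8 offer(91) (pending, included), leaving queue <71,96,14,33,91>
9. op9 poll() → 71, leaving queue <96,14,33,91>

linearizable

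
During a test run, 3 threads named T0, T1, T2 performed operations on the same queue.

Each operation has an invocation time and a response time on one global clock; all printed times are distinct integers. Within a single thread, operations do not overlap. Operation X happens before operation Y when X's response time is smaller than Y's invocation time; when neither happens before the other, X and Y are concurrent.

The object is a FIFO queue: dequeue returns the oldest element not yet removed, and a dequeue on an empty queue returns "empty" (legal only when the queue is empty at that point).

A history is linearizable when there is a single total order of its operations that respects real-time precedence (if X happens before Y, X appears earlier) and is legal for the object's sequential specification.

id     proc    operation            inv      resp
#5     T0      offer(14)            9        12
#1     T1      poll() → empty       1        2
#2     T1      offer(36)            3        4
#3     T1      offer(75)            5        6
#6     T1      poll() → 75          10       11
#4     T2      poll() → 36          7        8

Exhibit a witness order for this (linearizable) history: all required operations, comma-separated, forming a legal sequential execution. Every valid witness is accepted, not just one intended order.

1. #1 poll() → empty, leaving queue <>
2. #2 offer(36), leaving queue <36>
3. #3 offer(75), leaving queue <36,75>
4. #4 poll() → 36, leaving queue <75>
5. #5 offer(14), leaving queue <75,14>
6. #6 poll() → 75, leaving queue <14>

#1, #2, #3, #4, #5, #6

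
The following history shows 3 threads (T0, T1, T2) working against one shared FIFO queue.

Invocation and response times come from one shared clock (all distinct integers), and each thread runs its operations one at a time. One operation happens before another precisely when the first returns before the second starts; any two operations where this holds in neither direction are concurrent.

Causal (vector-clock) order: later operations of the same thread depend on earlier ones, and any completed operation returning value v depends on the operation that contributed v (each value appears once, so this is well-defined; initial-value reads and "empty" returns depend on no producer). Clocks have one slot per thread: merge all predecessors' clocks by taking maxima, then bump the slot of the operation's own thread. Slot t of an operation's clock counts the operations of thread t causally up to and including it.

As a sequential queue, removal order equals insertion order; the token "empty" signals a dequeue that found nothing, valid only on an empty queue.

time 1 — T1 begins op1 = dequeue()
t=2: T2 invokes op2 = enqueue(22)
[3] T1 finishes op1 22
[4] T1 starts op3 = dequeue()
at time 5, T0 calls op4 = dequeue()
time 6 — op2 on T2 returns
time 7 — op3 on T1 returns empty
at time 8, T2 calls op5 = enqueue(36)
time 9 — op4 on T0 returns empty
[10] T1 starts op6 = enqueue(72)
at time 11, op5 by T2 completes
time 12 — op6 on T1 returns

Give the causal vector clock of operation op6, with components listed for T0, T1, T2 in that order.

(0, 3, 1)

no predecessors for op2 (invoked 2): T2 increments from zero → (0, 0, 1)
no predecessors for op4 (invoked 5): T0 increments from zero → (1, 0, 0)
op5, invoked 8, takes VC(op2)=(0, 0, 1) under max, adds 1 for T2 → (0, 0, 2)
op1, invoked 1, takes VC(op2)=(0, 0, 1) under max, adds 1 for T1 → (0, 1, 1)
op3, invoked 4, takes VC(op1)=(0, 1, 1) under max, adds 1 for T1 → (0, 2, 1)
op6, invoked 10, takes VC(op3)=(0, 2, 1) under max, adds 1 for T1 → (0, 3, 1)
target: VC(op6) = (0, 3, 1)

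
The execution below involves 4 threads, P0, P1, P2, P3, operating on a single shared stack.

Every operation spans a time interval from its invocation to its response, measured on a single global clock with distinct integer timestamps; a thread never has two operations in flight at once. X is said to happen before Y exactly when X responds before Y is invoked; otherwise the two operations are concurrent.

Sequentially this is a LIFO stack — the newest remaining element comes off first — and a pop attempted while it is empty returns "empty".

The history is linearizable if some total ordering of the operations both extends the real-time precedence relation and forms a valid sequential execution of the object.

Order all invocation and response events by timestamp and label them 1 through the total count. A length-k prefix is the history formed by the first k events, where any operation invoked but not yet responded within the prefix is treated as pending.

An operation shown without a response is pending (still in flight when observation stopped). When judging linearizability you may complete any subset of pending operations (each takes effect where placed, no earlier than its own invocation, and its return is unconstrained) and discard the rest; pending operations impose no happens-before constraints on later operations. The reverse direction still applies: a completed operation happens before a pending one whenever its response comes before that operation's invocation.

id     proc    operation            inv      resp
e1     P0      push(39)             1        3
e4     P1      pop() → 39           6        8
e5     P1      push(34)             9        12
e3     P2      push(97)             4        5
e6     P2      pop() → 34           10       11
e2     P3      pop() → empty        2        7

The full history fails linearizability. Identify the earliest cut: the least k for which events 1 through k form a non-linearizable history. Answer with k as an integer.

8

events 1..7 are linearizable; a witness order is e2, e1, e3:
after step 1 (e2 pop() → empty): stack <>
after step 2 (e1 push(39)): stack <39>
after step 3 (e3 push(97)): stack <39,97>
adding event 8 (e4 responds at 8) leaves no legal real-time order
one such order, e1, e2, e3, e4, breaks at step 2 where e2 pop() → empty is illegal
one such order, e1, e3, e2, e4, breaks at step 3 where e2 pop() → empty is illegal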